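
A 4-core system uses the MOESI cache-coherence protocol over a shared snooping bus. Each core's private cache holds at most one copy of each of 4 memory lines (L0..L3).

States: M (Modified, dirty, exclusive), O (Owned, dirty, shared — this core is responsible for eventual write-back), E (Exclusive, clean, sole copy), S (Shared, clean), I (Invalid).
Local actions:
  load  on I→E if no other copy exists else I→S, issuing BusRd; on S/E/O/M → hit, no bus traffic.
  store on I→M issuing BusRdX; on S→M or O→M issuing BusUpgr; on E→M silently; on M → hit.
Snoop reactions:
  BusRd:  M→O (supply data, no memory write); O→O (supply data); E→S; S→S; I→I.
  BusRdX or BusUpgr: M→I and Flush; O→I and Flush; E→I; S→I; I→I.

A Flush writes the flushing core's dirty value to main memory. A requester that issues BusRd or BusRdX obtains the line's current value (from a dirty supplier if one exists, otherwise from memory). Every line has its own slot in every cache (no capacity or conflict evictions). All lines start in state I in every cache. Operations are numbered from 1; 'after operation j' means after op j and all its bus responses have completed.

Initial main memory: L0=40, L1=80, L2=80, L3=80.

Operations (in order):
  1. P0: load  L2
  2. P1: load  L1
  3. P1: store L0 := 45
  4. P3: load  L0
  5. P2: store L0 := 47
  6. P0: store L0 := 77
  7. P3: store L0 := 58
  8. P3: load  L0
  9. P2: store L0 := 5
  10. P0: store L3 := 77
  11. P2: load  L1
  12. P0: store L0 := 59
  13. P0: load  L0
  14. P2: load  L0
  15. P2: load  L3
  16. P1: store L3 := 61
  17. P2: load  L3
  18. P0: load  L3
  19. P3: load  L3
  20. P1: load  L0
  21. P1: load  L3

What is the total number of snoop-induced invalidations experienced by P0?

  op1 P0: load  L2 → E/I/I/I on L2; bus BusRd; mem=80
  op2 P1: load  L1 → I/E/I/I on L1; bus BusRd; mem=80
  op3 P1: store L0 := 45 → I/M/I/I on L0; bus BusRdX; mem=40
  op4 P3: load  L0 → I/O/I/S on L0; bus BusRd; mem=40
  op5 P2: store L0 := 47 → I/I/M/I on L0; bus BusRdX Flush; mem=45
  op6 P0: store L0 := 77 → M/I/I/I on L0; bus BusRdX Flush; mem=47
  op7 P3: store L0 := 58 → I/I/I/M on L0; bus BusRdX Flush; mem=77
  op8 P3: load  L0 → I/I/I/M on L0; bus (none); mem=77
  op9 P2: store L0 := 5 → I/I/M/I on L0; bus BusRdX Flush; mem=58
  op10 P0: store L3 := 77 → M/I/I/I on L3; bus BusRdX; mem=80
  op11 P2: load  L1 → I/S/S/I on L1; bus BusRd; mem=80
  op12 P0: store L0 := 59 → M/I/I/I on L0; bus BusRdX Flush; mem=5
  op13 P0: load  L0 → M/I/I/I on L0; bus (none); mem=5
  op14 P2: load  L0 → O/I/S/I on L0; bus BusRd; mem=5
  op15 P2: load  L3 → O/I/S/I on L3; bus BusRd; mem=80
  op16 P1: store L3 := 61 → I/M/I/I on L3; bus BusRdX Flush; mem=77
  op17 P2: load  L3 → I/O/S/I on L3; bus BusRd; mem=77
  op18 P0: load  L3 → S/O/S/I on L3; bus BusRd; mem=77
  op19 P3: load  L3 → S/O/S/S on L3; bus BusRd; mem=77
  op20 P1: load  L0 → O/S/S/I on L0; bus BusRd; mem=5
  op21 P1: load  L3 → S/O/S/S on L3; bus (none); mem=77

invalidations = 2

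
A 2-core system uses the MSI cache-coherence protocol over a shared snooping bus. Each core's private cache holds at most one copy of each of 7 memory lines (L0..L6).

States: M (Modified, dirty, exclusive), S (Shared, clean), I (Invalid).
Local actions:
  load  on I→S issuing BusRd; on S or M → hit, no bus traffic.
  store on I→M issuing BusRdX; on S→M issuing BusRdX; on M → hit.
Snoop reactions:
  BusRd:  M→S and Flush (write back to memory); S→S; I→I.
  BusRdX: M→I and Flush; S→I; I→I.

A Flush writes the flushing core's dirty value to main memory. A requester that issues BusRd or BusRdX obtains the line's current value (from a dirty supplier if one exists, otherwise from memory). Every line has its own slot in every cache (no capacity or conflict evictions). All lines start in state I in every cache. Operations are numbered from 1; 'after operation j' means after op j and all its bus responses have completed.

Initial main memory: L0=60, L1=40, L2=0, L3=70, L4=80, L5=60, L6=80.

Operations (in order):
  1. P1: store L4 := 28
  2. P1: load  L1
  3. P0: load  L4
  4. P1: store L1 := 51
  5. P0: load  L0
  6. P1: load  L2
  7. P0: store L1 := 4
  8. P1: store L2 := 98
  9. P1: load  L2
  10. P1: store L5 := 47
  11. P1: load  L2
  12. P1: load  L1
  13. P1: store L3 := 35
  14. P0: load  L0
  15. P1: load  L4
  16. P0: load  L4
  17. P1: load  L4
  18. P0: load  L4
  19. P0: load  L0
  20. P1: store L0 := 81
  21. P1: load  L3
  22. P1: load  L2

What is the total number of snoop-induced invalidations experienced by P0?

invalidations = 1

  op1 P1: store L4 := 28 → I/M on L4; bus BusRdX; mem=80
  op2 P1: load  L1 → I/S on L1; bus BusRd; mem=40
  op3 P0: load  L4 → S/S on L4; bus BusRd Flush; mem=28
  op4 P1: store L1 := 51 → I/M on L1; bus BusRdX; mem=40
  op5 P0: load  L0 → S/I on L0; bus BusRd; mem=60
  op6 P1: load  L2 → I/S on L2; bus BusRd; mem=0
  op7 P0: store L1 := 4 → M/I on L1; bus BusRdX Flush; mem=51
  op8 P1: store L2 := 98 → I/M on L2; bus BusRdX; mem=0
  op9 P1: load  L2 → I/M on L2; bus (none); mem=0
  op10 P1: store L5 := 47 → I/M on L5; bus BusRdX; mem=60
  op11 P1: load  L2 → I/M on L2; bus (none); mem=0
  op12 P1: load  L1 → S/S on L1; bus BusRd Flush; mem=4
  op13 P1: store L3 := 35 → I/M on L3; bus BusRdX; mem=70
  op14 P0: load  L0 → S/I on L0; bus (none); mem=60
  op15 P1: load  L4 → S/S on L4; bus (none); mem=28
  op16 P0: load  L4 → S/S on L4; bus (none); mem=28
  op17 P1: load  L4 → S/S on L4; bus (none); mem=28
  op18 P0: load  L4 → S/S on L4; bus (none); mem=28
  op19 P0: load  L0 → S/I on L0; bus (none); mem=60
  op20 P1: store L0 := 81 → I/M on L0; bus BusRdX; mem=60
  op21 P1: load  L3 → I/M on L3; bus (none); mem=70
  op22 P1: load  L2 → I/M on L2; bus (none); mem=0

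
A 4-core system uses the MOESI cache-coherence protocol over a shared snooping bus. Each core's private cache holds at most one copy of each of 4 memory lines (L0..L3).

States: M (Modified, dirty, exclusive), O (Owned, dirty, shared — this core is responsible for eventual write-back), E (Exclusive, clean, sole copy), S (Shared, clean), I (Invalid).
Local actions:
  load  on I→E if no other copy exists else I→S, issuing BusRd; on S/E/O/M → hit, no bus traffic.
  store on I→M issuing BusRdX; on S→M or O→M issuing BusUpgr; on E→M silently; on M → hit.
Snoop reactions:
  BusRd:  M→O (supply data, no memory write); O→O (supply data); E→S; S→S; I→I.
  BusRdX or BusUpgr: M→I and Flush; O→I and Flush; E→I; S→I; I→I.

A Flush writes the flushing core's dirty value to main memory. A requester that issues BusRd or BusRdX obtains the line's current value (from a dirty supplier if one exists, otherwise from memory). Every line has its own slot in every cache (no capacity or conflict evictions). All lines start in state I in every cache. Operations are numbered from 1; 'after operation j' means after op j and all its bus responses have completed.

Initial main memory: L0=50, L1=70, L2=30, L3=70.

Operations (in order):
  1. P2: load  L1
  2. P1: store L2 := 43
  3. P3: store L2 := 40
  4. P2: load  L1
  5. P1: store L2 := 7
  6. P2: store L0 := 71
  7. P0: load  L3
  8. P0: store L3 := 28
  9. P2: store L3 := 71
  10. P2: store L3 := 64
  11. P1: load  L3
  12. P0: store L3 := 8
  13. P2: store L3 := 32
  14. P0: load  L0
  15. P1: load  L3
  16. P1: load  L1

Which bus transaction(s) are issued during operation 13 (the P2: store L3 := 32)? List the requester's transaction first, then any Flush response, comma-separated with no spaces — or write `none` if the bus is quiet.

bus = BusRdX,Flush

step 1: P2: load  L1  ⟶  IIEI  (L1)  txn=BusRd  M[L1]=70
step 2: P1: store L2 := 43  ⟶  IMII  (L2)  txn=BusRdX  M[L2]=30
step 3: P3: store L2 := 40  ⟶  IIIM  (L2)  txn=BusRdX+Flush  M[L2]=43
step 4: P2: load  L1  ⟶  IIEI  (L1)  txn=∅  M[L1]=70
step 5: P1: store L2 := 7  ⟶  IMII  (L2)  txn=BusRdX+Flush  M[L2]=40
step 6: P2: store L0 := 71  ⟶  IIMI  (L0)  txn=BusRdX  M[L0]=50
step 7: P0: load  L3  ⟶  EIII  (L3)  txn=BusRd  M[L3]=70
step 8: P0: store L3 := 28  ⟶  MIII  (L3)  txn=∅  M[L3]=70
step 9: P2: store L3 := 71  ⟶  IIMI  (L3)  txn=BusRdX+Flush  M[L3]=28
step 10: P2: store L3 := 64  ⟶  IIMI  (L3)  txn=∅  M[L3]=28
step 11: P1: load  L3  ⟶  ISOI  (L3)  txn=BusRd  M[L3]=28
step 12: P0: store L3 := 8  ⟶  MIII  (L3)  txn=BusRdX+Flush  M[L3]=64
step 13: P2: store L3 := 32  ⟶  IIMI  (L3)  txn=BusRdX+Flush  M[L3]=8
step 14: P0: load  L0  ⟶  SIOI  (L0)  txn=BusRd  M[L0]=50
step 15: P1: load  L3  ⟶  ISOI  (L3)  txn=BusRd  M[L3]=8
step 16: P1: load  L1  ⟶  ISSI  (L1)  txn=BusRd  M[L1]=70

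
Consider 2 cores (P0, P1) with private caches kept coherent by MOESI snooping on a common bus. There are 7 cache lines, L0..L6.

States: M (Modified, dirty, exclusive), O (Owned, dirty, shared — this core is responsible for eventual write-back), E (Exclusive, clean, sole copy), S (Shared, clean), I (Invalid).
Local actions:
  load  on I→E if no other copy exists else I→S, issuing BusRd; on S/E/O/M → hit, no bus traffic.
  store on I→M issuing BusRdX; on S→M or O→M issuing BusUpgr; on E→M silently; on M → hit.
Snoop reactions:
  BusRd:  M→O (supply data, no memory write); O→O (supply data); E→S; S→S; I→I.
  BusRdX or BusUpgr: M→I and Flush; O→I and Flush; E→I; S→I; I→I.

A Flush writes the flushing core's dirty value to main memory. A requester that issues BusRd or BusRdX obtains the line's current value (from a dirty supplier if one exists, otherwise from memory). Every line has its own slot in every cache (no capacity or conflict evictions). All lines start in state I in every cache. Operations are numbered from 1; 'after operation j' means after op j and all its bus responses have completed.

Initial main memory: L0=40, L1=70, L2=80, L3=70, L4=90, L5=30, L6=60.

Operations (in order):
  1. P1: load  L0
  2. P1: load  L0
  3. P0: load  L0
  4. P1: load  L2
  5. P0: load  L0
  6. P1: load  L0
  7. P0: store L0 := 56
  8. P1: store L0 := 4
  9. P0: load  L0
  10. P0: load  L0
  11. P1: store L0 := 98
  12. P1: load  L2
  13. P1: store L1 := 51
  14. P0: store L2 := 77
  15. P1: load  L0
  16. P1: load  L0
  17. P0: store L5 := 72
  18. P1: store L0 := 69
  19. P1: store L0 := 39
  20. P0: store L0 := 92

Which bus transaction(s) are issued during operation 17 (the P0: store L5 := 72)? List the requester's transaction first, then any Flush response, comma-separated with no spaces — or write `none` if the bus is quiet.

1. P1: load  L0  bus=[BusRd]  L0: P0=I P1=E  mem[L0]=40
2. P1: load  L0  bus=[-]  L0: P0=I P1=E  mem[L0]=40
3. P0: load  L0  bus=[BusRd]  L0: P0=S P1=S  mem[L0]=40
4. P1: load  L2  bus=[BusRd]  L2: P0=I P1=E  mem[L2]=80
5. P0: load  L0  bus=[-]  L0: P0=S P1=S  mem[L0]=40
6. P1: load  L0  bus=[-]  L0: P0=S P1=S  mem[L0]=40
7. P0: store L0 := 56  bus=[BusUpgr]  L0: P0=M P1=I  mem[L0]=40
8. P1: store L0 := 4  bus=[BusRdX,Flush]  L0: P0=I P1=M  mem[L0]=56
9. P0: load  L0  bus=[BusRd]  L0: P0=S P1=O  mem[L0]=56
10. P0: load  L0  bus=[-]  L0: P0=S P1=O  mem[L0]=56
11. P1: store L0 := 98  bus=[BusUpgr]  L0: P0=I P1=M  mem[L0]=56
12. P1: load  L2  bus=[-]  L2: P0=I P1=E  mem[L2]=80
13. P1: store L1 := 51  bus=[BusRdX]  L1: P0=I P1=M  mem[L1]=70
14. P0: store L2 := 77  bus=[BusRdX]  L2: P0=M P1=I  mem[L2]=80
15. P1: load  L0  bus=[-]  L0: P0=I P1=M  mem[L0]=56
16. P1: load  L0  bus=[-]  L0: P0=I P1=M  mem[L0]=56
17. P0: store L5 := 72  bus=[BusRdX]  L5: P0=M P1=I  mem[L5]=30
18. P1: store L0 := 69  bus=[-]  L0: P0=I P1=M  mem[L0]=56
19. P1: store L0 := 39  bus=[-]  L0: P0=I P1=M  mem[L0]=56
20. P0: store L0 := 92  bus=[BusRdX,Flush]  L0: P0=M P1=I  mem[L0]=39

bus = BusRdX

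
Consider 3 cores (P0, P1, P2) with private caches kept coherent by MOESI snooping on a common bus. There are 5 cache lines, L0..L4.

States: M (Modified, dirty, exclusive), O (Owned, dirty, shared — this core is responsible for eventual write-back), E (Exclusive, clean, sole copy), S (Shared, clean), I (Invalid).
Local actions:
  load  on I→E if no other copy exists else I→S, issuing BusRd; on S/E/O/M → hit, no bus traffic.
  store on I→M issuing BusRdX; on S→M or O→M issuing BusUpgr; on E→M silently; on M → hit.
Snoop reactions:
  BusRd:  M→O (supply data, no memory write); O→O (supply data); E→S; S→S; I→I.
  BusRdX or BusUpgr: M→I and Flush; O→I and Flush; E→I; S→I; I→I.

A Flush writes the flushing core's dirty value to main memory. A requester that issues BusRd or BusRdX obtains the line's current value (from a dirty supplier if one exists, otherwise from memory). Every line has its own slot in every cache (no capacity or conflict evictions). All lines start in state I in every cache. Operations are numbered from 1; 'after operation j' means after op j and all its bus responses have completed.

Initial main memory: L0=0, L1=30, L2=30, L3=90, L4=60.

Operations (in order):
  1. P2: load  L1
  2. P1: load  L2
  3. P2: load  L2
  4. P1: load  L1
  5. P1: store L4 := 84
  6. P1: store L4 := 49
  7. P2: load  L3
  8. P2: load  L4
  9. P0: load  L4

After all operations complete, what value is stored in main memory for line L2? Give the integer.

memory[L2] = 30

  op1 P2: load  L1 → I/I/E on L1; bus BusRd; mem=30
  op2 P1: load  L2 → I/E/I on L2; bus BusRd; mem=30
  op3 P2: load  L2 → I/S/S on L2; bus BusRd; mem=30
  op4 P1: load  L1 → I/S/S on L1; bus BusRd; mem=30
  op5 P1: store L4 := 84 → I/M/I on L4; bus BusRdX; mem=60
  op6 P1: store L4 := 49 → I/M/I on L4; bus (none); mem=60
  op7 P2: load  L3 → I/I/E on L3; bus BusRd; mem=90
  op8 P2: load  L4 → I/O/S on L4; bus BusRd; mem=60
  op9 P0: load  L4 → S/O/S on L4; bus BusRd; mem=60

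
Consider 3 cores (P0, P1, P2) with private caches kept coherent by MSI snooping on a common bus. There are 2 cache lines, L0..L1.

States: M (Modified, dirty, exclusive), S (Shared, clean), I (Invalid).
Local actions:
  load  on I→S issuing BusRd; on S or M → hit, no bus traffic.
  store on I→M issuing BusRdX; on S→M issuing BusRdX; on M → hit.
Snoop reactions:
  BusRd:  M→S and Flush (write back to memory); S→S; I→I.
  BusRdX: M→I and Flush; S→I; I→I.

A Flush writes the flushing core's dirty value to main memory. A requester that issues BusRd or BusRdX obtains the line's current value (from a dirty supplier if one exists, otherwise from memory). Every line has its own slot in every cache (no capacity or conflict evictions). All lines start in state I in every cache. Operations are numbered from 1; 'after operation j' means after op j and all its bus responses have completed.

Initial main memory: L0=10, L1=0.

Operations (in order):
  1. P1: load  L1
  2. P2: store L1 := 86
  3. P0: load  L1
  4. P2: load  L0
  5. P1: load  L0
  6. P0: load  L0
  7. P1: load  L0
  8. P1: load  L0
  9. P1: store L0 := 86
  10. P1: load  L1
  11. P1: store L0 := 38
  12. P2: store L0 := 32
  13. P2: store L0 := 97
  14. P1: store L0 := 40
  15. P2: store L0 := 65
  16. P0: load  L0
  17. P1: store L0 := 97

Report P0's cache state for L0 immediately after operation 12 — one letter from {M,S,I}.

step 1: P1: load  L1  ⟶  ISI  (L1)  txn=BusRd  M[L1]=0
step 2: P2: store L1 := 86  ⟶  IIM  (L1)  txn=BusRdX  M[L1]=0
step 3: P0: load  L1  ⟶  SIS  (L1)  txn=BusRd+Flush  M[L1]=86
step 4: P2: load  L0  ⟶  IIS  (L0)  txn=BusRd  M[L0]=10
step 5: P1: load  L0  ⟶  ISS  (L0)  txn=BusRd  M[L0]=10
step 6: P0: load  L0  ⟶  SSS  (L0)  txn=BusRd  M[L0]=10
step 7: P1: load  L0  ⟶  SSS  (L0)  txn=∅  M[L0]=10
step 8: P1: load  L0  ⟶  SSS  (L0)  txn=∅  M[L0]=10
step 9: P1: store L0 := 86  ⟶  IMI  (L0)  txn=BusRdX  M[L0]=10
step 10: P1: load  L1  ⟶  SSS  (L1)  txn=BusRd  M[L1]=86
step 11: P1: store L0 := 38  ⟶  IMI  (L0)  txn=∅  M[L0]=10
step 12: P2: store L0 := 32  ⟶  IIM  (L0)  txn=BusRdX+Flush  M[L0]=38
step 13: P2: store L0 := 97  ⟶  IIM  (L0)  txn=∅  M[L0]=38
step 14: P1: store L0 := 40  ⟶  IMI  (L0)  txn=BusRdX+Flush  M[L0]=97
step 15: P2: store L0 := 65  ⟶  IIM  (L0)  txn=BusRdX+Flush  M[L0]=40
step 16: P0: load  L0  ⟶  SIS  (L0)  txn=BusRd+Flush  M[L0]=65
step 17: P1: store L0 := 97  ⟶  IMI  (L0)  txn=BusRdX  M[L0]=65

state = I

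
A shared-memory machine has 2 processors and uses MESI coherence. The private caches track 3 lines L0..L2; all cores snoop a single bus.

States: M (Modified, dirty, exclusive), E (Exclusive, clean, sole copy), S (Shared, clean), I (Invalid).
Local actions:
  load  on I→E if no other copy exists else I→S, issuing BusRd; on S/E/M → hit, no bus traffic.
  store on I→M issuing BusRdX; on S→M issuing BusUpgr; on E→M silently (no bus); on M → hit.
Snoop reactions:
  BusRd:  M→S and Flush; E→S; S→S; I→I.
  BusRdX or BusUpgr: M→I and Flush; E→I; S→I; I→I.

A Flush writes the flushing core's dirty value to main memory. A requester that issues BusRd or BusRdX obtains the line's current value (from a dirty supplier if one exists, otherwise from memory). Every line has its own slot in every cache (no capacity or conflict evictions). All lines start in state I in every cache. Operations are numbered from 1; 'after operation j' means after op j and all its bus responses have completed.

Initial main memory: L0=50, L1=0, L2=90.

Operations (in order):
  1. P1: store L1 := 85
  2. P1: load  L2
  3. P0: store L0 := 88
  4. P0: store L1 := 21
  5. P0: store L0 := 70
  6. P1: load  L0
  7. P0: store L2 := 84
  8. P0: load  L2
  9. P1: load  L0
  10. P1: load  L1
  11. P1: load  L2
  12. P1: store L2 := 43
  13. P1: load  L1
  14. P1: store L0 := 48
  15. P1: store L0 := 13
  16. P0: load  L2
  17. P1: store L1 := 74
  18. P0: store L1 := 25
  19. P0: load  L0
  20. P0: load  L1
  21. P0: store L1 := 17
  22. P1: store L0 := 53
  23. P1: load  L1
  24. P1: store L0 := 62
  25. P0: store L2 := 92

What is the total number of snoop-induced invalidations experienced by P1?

1. P1: store L1 := 85  bus=[BusRdX]  L1: P0=I P1=M  mem[L1]=0
2. P1: load  L2  bus=[BusRd]  L2: P0=I P1=E  mem[L2]=90
3. P0: store L0 := 88  bus=[BusRdX]  L0: P0=M P1=I  mem[L0]=50
4. P0: store L1 := 21  bus=[BusRdX,Flush]  L1: P0=M P1=I  mem[L1]=85
5. P0: store L0 := 70  bus=[-]  L0: P0=M P1=I  mem[L0]=50
6. P1: load  L0  bus=[BusRd,Flush]  L0: P0=S P1=S  mem[L0]=70
7. P0: store L2 := 84  bus=[BusRdX]  L2: P0=M P1=I  mem[L2]=90
8. P0: load  L2  bus=[-]  L2: P0=M P1=I  mem[L2]=90
9. P1: load  L0  bus=[-]  L0: P0=S P1=S  mem[L0]=70
10. P1: load  L1  bus=[BusRd,Flush]  L1: P0=S P1=S  mem[L1]=21
11. P1: load  L2  bus=[BusRd,Flush]  L2: P0=S P1=S  mem[L2]=84
12. P1: store L2 := 43  bus=[BusUpgr]  L2: P0=I P1=M  mem[L2]=84
13. P1: load  L1  bus=[-]  L1: P0=S P1=S  mem[L1]=21
14. P1: store L0 := 48  bus=[BusUpgr]  L0: P0=I P1=M  mem[L0]=70
15. P1: store L0 := 13  bus=[-]  L0: P0=I P1=M  mem[L0]=70
16. P0: load  L2  bus=[BusRd,Flush]  L2: P0=S P1=S  mem[L2]=43
17. P1: store L1 := 74  bus=[BusUpgr]  L1: P0=I P1=M  mem[L1]=21
18. P0: store L1 := 25  bus=[BusRdX,Flush]  L1: P0=M P1=I  mem[L1]=74
19. P0: load  L0  bus=[BusRd,Flush]  L0: P0=S P1=S  mem[L0]=13
20. P0: load  L1  bus=[-]  L1: P0=M P1=I  mem[L1]=74
21. P0: store L1 := 17  bus=[-]  L1: P0=M P1=I  mem[L1]=74
22. P1: store L0 := 53  bus=[BusUpgr]  L0: P0=I P1=M  mem[L0]=13
23. P1: load  L1  bus=[BusRd,Flush]  L1: P0=S P1=S  mem[L1]=17
24. P1: store L0 := 62  bus=[-]  L0: P0=I P1=M  mem[L0]=13
25. P0: store L2 := 92  bus=[BusUpgr]  L2: P0=M P1=I  mem[L2]=43

invalidations = 4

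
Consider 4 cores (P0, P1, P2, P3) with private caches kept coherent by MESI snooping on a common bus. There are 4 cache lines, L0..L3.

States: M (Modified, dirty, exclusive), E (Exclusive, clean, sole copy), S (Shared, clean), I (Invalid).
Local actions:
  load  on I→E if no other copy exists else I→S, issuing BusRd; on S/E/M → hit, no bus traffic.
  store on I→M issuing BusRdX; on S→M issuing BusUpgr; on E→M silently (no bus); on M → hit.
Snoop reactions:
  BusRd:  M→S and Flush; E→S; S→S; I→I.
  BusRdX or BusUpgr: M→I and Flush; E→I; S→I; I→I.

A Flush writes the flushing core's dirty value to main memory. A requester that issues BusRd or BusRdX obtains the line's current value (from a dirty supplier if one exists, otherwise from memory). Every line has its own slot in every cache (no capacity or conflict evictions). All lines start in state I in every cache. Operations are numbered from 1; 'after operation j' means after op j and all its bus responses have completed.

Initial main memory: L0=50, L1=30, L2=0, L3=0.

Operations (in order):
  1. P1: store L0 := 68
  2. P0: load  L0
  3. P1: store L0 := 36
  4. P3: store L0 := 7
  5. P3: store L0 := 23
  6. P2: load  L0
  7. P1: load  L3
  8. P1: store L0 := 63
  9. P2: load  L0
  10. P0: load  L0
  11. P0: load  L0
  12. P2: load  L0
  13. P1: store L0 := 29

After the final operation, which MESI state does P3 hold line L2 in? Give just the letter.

state = I

step 1: P1: store L0 := 68  ⟶  IMII  (L0)  txn=BusRdX  M[L0]=50
step 2: P0: load  L0  ⟶  SSII  (L0)  txn=BusRd+Flush  M[L0]=68
step 3: P1: store L0 := 36  ⟶  IMII  (L0)  txn=BusUpgr  M[L0]=68
step 4: P3: store L0 := 7  ⟶  IIIM  (L0)  txn=BusRdX+Flush  M[L0]=36
step 5: P3: store L0 := 23  ⟶  IIIM  (L0)  txn=∅  M[L0]=36
step 6: P2: load  L0  ⟶  IISS  (L0)  txn=BusRd+Flush  M[L0]=23
step 7: P1: load  L3  ⟶  IEII  (L3)  txn=BusRd  M[L3]=0
step 8: P1: store L0 := 63  ⟶  IMII  (L0)  txn=BusRdX  M[L0]=23
step 9: P2: load  L0  ⟶  ISSI  (L0)  txn=BusRd+Flush  M[L0]=63
step 10: P0: load  L0  ⟶  SSSI  (L0)  txn=BusRd  M[L0]=63
step 11: P0: load  L0  ⟶  SSSI  (L0)  txn=∅  M[L0]=63
step 12: P2: load  L0  ⟶  SSSI  (L0)  txn=∅  M[L0]=63
step 13: P1: store L0 := 29  ⟶  IMII  (L0)  txn=BusUpgr  M[L0]=63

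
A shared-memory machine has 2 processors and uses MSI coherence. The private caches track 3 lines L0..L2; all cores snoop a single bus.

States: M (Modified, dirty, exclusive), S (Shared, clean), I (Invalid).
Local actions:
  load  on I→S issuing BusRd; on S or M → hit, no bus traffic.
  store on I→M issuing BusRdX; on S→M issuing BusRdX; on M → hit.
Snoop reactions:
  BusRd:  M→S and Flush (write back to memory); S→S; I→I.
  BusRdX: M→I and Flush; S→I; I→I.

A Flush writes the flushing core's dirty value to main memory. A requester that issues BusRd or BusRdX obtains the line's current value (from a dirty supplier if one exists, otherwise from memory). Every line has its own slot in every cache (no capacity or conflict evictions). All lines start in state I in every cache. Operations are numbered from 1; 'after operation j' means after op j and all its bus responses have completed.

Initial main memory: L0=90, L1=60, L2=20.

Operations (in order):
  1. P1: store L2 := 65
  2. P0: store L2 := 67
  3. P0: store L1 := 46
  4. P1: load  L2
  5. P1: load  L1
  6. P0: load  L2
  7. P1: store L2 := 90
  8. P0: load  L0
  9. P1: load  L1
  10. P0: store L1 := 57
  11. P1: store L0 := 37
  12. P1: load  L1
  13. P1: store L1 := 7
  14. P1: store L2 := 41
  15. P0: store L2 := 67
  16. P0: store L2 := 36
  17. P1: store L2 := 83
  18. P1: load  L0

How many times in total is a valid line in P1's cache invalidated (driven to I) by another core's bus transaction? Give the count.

invalidations = 3

step 1: P1: store L2 := 65  ⟶  IM  (L2)  txn=BusRdX  M[L2]=20
step 2: P0: store L2 := 67  ⟶  MI  (L2)  txn=BusRdX+Flush  M[L2]=65
step 3: P0: store L1 := 46  ⟶  MI  (L1)  txn=BusRdX  M[L1]=60
step 4: P1: load  L2  ⟶  SS  (L2)  txn=BusRd+Flush  M[L2]=67
step 5: P1: load  L1  ⟶  SS  (L1)  txn=BusRd+Flush  M[L1]=46
step 6: P0: load  L2  ⟶  SS  (L2)  txn=∅  M[L2]=67
step 7: P1: store L2 := 90  ⟶  IM  (L2)  txn=BusRdX  M[L2]=67
step 8: P0: load  L0  ⟶  SI  (L0)  txn=BusRd  M[L0]=90
step 9: P1: load  L1  ⟶  SS  (L1)  txn=∅  M[L1]=46
step 10: P0: store L1 := 57  ⟶  MI  (L1)  txn=BusRdX  M[L1]=46
step 11: P1: store L0 := 37  ⟶  IM  (L0)  txn=BusRdX  M[L0]=90
step 12: P1: load  L1  ⟶  SS  (L1)  txn=BusRd+Flush  M[L1]=57
step 13: P1: store L1 := 7  ⟶  IM  (L1)  txn=BusRdX  M[L1]=57
step 14: P1: store L2 := 41  ⟶  IM  (L2)  txn=∅  M[L2]=67
step 15: P0: store L2 := 67  ⟶  MI  (L2)  txn=BusRdX+Flush  M[L2]=41
step 16: P0: store L2 := 36  ⟶  MI  (L2)  txn=∅  M[L2]=41
step 17: P1: store L2 := 83  ⟶  IM  (L2)  txn=BusRdX+Flush  M[L2]=36
step 18: P1: load  L0  ⟶  IM  (L0)  txn=∅  M[L0]=90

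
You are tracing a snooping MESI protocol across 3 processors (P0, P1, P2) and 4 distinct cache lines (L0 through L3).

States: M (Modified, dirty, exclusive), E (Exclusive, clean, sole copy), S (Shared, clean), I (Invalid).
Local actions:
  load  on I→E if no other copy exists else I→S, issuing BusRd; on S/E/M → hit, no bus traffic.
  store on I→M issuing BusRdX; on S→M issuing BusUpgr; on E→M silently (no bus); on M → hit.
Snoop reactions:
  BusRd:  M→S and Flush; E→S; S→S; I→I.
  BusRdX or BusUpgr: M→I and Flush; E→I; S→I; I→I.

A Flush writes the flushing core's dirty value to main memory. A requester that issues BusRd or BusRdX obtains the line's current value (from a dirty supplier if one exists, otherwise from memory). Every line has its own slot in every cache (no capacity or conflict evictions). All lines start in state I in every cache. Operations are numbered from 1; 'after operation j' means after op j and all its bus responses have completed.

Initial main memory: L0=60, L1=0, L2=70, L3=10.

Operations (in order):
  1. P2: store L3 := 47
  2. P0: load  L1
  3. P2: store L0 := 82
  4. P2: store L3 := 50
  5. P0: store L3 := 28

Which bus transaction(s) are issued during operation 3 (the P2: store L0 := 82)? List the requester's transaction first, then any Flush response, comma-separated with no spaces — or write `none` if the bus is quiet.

bus = BusRdX

  op1 P2: store L3 := 47 → I/I/M on L3; bus BusRdX; mem=10
  op2 P0: load  L1 → E/I/I on L1; bus BusRd; mem=0
  op3 P2: store L0 := 82 → I/I/M on L0; bus BusRdX; mem=60
  op4 P2: store L3 := 50 → I/I/M on L3; bus (none); mem=10
  op5 P0: store L3 := 28 → M/I/I on L3; bus BusRdX Flush; mem=50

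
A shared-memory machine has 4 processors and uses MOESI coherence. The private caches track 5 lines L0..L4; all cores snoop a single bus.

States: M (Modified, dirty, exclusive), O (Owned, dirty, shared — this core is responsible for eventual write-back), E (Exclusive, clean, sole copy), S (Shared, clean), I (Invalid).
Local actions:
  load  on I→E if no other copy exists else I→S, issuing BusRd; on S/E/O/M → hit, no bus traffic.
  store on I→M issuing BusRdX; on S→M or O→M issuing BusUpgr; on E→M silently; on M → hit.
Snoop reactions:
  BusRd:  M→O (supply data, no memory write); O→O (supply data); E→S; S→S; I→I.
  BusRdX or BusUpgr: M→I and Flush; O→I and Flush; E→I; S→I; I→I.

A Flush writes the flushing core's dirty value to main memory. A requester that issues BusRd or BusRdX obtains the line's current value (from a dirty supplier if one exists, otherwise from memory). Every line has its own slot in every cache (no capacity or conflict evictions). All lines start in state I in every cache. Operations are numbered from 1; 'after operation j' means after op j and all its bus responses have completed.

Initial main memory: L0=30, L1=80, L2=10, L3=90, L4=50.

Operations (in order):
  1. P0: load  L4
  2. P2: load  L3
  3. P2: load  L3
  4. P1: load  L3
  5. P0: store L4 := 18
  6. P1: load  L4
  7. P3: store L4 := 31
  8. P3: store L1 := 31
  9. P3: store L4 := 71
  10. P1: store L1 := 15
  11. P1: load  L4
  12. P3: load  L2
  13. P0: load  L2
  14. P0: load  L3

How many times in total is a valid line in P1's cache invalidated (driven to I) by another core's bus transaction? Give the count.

invalidations = 1

[1] P0: load  L4 | P0:E(50), P1:I, P2:I, P3:I | bus: BusRd
[2] P2: load  L3 | P0:I, P1:I, P2:E(90), P3:I | bus: BusRd
[3] P2: load  L3 | P0:I, P1:I, P2:E(90), P3:I | bus: none
[4] P1: load  L3 | P0:I, P1:S(90), P2:S(90), P3:I | bus: BusRd
[5] P0: store L4 := 18 | P0:M(18), P1:I, P2:I, P3:I | bus: none
[6] P1: load  L4 | P0:O(18), P1:S(18), P2:I, P3:I | bus: BusRd
[7] P3: store L4 := 31 | P0:I, P1:I, P2:I, P3:M(31) | bus: BusRdX,Flush
[8] P3: store L1 := 31 | P0:I, P1:I, P2:I, P3:M(31) | bus: BusRdX
[9] P3: store L4 := 71 | P0:I, P1:I, P2:I, P3:M(71) | bus: none
[10] P1: store L1 := 15 | P0:I, P1:M(15), P2:I, P3:I | bus: BusRdX,Flush
[11] P1: load  L4 | P0:I, P1:S(71), P2:I, P3:O(71) | bus: BusRd
[12] P3: load  L2 | P0:I, P1:I, P2:I, P3:E(10) | bus: BusRd
[13] P0: load  L2 | P0:S(10), P1:I, P2:I, P3:S(10) | bus: BusRd
[14] P0: load  L3 | P0:S(90), P1:S(90), P2:S(90), P3:I | bus: BusRd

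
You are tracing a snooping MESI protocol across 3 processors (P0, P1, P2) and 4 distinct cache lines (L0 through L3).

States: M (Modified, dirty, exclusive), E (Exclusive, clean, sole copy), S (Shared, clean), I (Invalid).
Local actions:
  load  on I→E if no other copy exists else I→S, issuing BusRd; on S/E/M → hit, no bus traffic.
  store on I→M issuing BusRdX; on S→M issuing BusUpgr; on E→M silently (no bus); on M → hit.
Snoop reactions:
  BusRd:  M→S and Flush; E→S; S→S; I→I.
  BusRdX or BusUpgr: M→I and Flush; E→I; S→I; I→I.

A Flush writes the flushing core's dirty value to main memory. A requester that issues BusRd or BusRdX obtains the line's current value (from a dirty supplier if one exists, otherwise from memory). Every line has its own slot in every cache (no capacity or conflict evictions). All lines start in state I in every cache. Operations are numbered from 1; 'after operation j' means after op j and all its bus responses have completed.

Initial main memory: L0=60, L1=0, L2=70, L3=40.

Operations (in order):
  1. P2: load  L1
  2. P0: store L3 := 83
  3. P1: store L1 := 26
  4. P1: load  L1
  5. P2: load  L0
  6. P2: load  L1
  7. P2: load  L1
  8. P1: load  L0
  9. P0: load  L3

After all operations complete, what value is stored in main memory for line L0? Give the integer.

memory[L0] = 60

1. P2: load  L1  bus=[BusRd]  L1: P0=I P1=I P2=E  mem[L1]=0
2. P0: store L3 := 83  bus=[BusRdX]  L3: P0=M P1=I P2=I  mem[L3]=40
3. P1: store L1 := 26  bus=[BusRdX]  L1: P0=I P1=M P2=I  mem[L1]=0
4. P1: load  L1  bus=[-]  L1: P0=I P1=M P2=I  mem[L1]=0
5. P2: load  L0  bus=[BusRd]  L0: P0=I P1=I P2=E  mem[L0]=60
6. P2: load  L1  bus=[BusRd,Flush]  L1: P0=I P1=S P2=S  mem[L1]=26
7. P2: load  L1  bus=[-]  L1: P0=I P1=S P2=S  mem[L1]=26
8. P1: load  L0  bus=[BusRd]  L0: P0=I P1=S P2=S  mem[L0]=60
9. P0: load  L3  bus=[-]  L3: P0=M P1=I P2=I  mem[L3]=40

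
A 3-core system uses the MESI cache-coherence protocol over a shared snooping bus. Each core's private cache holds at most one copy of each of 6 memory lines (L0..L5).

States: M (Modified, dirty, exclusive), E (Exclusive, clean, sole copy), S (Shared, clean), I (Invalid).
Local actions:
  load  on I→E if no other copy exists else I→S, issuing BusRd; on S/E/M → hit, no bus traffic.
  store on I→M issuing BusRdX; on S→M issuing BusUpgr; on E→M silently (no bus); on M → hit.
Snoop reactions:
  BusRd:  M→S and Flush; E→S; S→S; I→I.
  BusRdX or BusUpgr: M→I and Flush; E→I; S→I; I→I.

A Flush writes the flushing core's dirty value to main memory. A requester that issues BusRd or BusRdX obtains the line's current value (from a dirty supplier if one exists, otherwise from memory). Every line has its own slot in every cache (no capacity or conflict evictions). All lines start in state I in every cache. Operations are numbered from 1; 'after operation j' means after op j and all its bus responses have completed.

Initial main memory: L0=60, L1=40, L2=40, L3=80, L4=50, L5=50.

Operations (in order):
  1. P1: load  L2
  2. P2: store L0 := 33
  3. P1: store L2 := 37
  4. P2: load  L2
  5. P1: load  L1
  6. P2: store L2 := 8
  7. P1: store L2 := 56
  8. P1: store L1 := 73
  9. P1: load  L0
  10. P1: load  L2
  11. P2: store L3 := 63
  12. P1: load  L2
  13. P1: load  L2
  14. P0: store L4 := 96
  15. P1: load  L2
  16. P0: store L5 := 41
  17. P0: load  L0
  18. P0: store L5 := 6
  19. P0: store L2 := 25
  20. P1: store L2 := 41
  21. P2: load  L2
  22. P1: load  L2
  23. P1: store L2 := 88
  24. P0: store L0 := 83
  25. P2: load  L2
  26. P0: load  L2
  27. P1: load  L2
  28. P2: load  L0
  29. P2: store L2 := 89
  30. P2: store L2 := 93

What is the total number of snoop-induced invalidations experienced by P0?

step 1: P1: load  L2  ⟶  IEI  (L2)  txn=BusRd  M[L2]=40
step 2: P2: store L0 := 33  ⟶  IIM  (L0)  txn=BusRdX  M[L0]=60
step 3: P1: store L2 := 37  ⟶  IMI  (L2)  txn=∅  M[L2]=40
step 4: P2: load  L2  ⟶  ISS  (L2)  txn=BusRd+Flush  M[L2]=37
step 5: P1: load  L1  ⟶  IEI  (L1)  txn=BusRd  M[L1]=40
step 6: P2: store L2 := 8  ⟶  IIM  (L2)  txn=BusUpgr  M[L2]=37
step 7: P1: store L2 := 56  ⟶  IMI  (L2)  txn=BusRdX+Flush  M[L2]=8
step 8: P1: store L1 := 73  ⟶  IMI  (L1)  txn=∅  M[L1]=40
step 9: P1: load  L0  ⟶  ISS  (L0)  txn=BusRd+Flush  M[L0]=33
step 10: P1: load  L2  ⟶  IMI  (L2)  txn=∅  M[L2]=8
step 11: P2: store L3 := 63  ⟶  IIM  (L3)  txn=BusRdX  M[L3]=80
step 12: P1: load  L2  ⟶  IMI  (L2)  txn=∅  M[L2]=8
step 13: P1: load  L2  ⟶  IMI  (L2)  txn=∅  M[L2]=8
step 14: P0: store L4 := 96  ⟶  MII  (L4)  txn=BusRdX  M[L4]=50
step 15: P1: load  L2  ⟶  IMI  (L2)  txn=∅  M[L2]=8
step 16: P0: store L5 := 41  ⟶  MII  (L5)  txn=BusRdX  M[L5]=50
step 17: P0: load  L0  ⟶  SSS  (L0)  txn=BusRd  M[L0]=33
step 18: P0: store L5 := 6  ⟶  MII  (L5)  txn=∅  M[L5]=50
step 19: P0: store L2 := 25  ⟶  MII  (L2)  txn=BusRdX+Flush  M[L2]=56
step 20: P1: store L2 := 41  ⟶  IMI  (L2)  txn=BusRdX+Flush  M[L2]=25
step 21: P2: load  L2  ⟶  ISS  (L2)  txn=BusRd+Flush  M[L2]=41
step 22: P1: load  L2  ⟶  ISS  (L2)  txn=∅  M[L2]=41
step 23: P1: store L2 := 88  ⟶  IMI  (L2)  txn=BusUpgr  M[L2]=41
step 24: P0: store L0 := 83  ⟶  MII  (L0)  txn=BusUpgr  M[L0]=33
step 25: P2: load  L2  ⟶  ISS  (L2)  txn=BusRd+Flush  M[L2]=88
step 26: P0: load  L2  ⟶  SSS  (L2)  txn=BusRd  M[L2]=88
step 27: P1: load  L2  ⟶  SSS  (L2)  txn=∅  M[L2]=88
step 28: P2: load  L0  ⟶  SIS  (L0)  txn=BusRd+Flush  M[L0]=83
step 29: P2: store L2 := 89  ⟶  IIM  (L2)  txn=BusUpgr  M[L2]=88
step 30: P2: store L2 := 93  ⟶  IIM  (L2)  txn=∅  M[L2]=88

invalidations = 2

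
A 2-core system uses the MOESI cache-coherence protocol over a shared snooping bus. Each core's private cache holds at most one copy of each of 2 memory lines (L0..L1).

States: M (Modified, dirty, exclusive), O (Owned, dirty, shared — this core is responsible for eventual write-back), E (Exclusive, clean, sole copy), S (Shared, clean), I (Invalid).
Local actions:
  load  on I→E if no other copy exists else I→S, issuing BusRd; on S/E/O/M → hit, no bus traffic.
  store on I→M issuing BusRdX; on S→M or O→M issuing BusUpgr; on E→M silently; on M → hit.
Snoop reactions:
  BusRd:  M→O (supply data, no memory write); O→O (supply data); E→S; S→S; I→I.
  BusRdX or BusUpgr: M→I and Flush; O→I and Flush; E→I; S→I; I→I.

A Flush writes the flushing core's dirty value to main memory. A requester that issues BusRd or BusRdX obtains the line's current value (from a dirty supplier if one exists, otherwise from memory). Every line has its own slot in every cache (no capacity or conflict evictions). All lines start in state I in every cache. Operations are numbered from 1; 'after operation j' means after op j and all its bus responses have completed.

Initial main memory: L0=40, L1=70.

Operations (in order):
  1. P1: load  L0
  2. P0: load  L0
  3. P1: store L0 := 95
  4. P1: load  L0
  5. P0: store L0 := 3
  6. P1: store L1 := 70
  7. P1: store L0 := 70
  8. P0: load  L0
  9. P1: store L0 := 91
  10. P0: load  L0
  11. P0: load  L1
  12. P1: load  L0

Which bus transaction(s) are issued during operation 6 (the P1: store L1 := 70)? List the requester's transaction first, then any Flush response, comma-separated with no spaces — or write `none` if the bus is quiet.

bus = BusRdX

1. P1: load  L0  bus=[BusRd]  L0: P0=I P1=E  mem[L0]=40
2. P0: load  L0  bus=[BusRd]  L0: P0=S P1=S  mem[L0]=40
3. P1: store L0 := 95  bus=[BusUpgr]  L0: P0=I P1=M  mem[L0]=40
4. P1: load  L0  bus=[-]  L0: P0=I P1=M  mem[L0]=40
5. P0: store L0 := 3  bus=[BusRdX,Flush]  L0: P0=M P1=I  mem[L0]=95
6. P1: store L1 := 70  bus=[BusRdX]  L1: P0=I P1=M  mem[L1]=70
7. P1: store L0 := 70  bus=[BusRdX,Flush]  L0: P0=I P1=M  mem[L0]=3
8. P0: load  L0  bus=[BusRd]  L0: P0=S P1=O  mem[L0]=3
9. P1: store L0 := 91  bus=[BusUpgr]  L0: P0=I P1=M  mem[L0]=3
10. P0: load  L0  bus=[BusRd]  L0: P0=S P1=O  mem[L0]=3
11. P0: load  L1  bus=[BusRd]  L1: P0=S P1=O  mem[L1]=70
12. P1: load  L0  bus=[-]  L0: P0=S P1=O  mem[L0]=3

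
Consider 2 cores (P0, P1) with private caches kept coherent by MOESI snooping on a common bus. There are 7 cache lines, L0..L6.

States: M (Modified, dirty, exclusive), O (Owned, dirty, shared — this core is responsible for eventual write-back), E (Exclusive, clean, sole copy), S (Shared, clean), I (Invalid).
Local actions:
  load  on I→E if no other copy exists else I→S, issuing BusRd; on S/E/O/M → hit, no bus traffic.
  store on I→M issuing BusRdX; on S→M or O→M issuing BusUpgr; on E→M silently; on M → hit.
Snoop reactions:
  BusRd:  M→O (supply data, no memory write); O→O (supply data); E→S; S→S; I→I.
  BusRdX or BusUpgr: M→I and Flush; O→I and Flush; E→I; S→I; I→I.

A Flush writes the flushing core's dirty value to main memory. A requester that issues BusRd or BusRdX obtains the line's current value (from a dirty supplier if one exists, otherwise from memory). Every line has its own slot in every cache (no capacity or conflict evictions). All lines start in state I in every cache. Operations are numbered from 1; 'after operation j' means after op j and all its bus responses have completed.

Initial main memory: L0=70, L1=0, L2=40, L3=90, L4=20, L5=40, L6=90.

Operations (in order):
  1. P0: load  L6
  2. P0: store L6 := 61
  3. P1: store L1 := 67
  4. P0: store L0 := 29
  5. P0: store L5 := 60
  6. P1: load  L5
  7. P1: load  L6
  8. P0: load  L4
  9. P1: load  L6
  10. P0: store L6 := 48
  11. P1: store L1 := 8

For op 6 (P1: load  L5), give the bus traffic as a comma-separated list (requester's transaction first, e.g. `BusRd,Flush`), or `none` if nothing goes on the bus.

bus = BusRd

step 1: P0: load  L6  ⟶  EI  (L6)  txn=BusRd  M[L6]=90
step 2: P0: store L6 := 61  ⟶  MI  (L6)  txn=∅  M[L6]=90
step 3: P1: store L1 := 67  ⟶  IM  (L1)  txn=BusRdX  M[L1]=0
step 4: P0: store L0 := 29  ⟶  MI  (L0)  txn=BusRdX  M[L0]=70
step 5: P0: store L5 := 60  ⟶  MI  (L5)  txn=BusRdX  M[L5]=40
step 6: P1: load  L5  ⟶  OS  (L5)  txn=BusRd  M[L5]=40
step 7: P1: load  L6  ⟶  OS  (L6)  txn=BusRd  M[L6]=90
step 8: P0: load  L4  ⟶  EI  (L4)  txn=BusRd  M[L4]=20
step 9: P1: load  L6  ⟶  OS  (L6)  txn=∅  M[L6]=90
step 10: P0: store L6 := 48  ⟶  MI  (L6)  txn=BusUpgr  M[L6]=90
step 11: P1: store L1 := 8  ⟶  IM  (L1)  txn=∅  M[L1]=0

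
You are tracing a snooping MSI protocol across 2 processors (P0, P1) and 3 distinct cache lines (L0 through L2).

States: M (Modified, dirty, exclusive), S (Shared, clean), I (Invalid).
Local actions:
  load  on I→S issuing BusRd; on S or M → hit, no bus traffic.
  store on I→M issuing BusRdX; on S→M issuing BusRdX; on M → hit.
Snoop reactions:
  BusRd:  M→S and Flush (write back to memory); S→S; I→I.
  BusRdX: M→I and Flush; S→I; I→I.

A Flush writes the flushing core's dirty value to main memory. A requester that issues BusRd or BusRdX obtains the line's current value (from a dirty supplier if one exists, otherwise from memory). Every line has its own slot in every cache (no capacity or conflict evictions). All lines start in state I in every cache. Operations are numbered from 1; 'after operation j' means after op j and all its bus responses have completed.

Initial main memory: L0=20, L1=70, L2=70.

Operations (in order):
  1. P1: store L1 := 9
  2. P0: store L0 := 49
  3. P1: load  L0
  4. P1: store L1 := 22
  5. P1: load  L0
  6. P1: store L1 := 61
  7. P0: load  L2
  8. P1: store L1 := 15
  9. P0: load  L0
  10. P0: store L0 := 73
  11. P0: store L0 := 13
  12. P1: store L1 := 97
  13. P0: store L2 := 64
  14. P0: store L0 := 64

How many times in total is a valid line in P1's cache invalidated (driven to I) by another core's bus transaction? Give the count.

  op1 P1: store L1 := 9 → I/M on L1; bus BusRdX; mem=70
  op2 P0: store L0 := 49 → M/I on L0; bus BusRdX; mem=20
  op3 P1: load  L0 → S/S on L0; bus BusRd Flush; mem=49
  op4 P1: store L1 := 22 → I/M on L1; bus (none); mem=70
  op5 P1: load  L0 → S/S on L0; bus (none); mem=49
  op6 P1: store L1 := 61 → I/M on L1; bus (none); mem=70
  op7 P0: load  L2 → S/I on L2; bus BusRd; mem=70
  op8 P1: store L1 := 15 → I/M on L1; bus (none); mem=70
  op9 P0: load  L0 → S/S on L0; bus (none); mem=49
  op10 P0: store L0 := 73 → M/I on L0; bus BusRdX; mem=49
  op11 P0: store L0 := 13 → M/I on L0; bus (none); mem=49
  op12 P1: store L1 := 97 → I/M on L1; bus (none); mem=70
  op13 P0: store L2 := 64 → M/I on L2; bus BusRdX; mem=70
  op14 P0: store L0 := 64 → M/I on L0; bus (none); mem=49

invalidations = 1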